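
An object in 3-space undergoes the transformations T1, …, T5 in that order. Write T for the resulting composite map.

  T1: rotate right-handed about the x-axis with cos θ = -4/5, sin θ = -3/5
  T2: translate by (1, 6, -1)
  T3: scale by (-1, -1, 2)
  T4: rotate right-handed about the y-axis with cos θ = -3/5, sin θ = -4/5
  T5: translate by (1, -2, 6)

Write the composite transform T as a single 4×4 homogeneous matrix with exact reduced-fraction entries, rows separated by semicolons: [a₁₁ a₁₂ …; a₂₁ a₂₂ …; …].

T1 = [1 0 0 0; 0 -4/5 3/5 0; 0 -3/5 -4/5 0; 0 0 0 1]
T2·T1 = [1 0 0 1; 0 -4/5 3/5 6; 0 -3/5 -4/5 -1; 0 0 0 1]
T3·…·T1 = [-1 0 0 -1; 0 4/5 -3/5 -6; 0 -6/5 -8/5 -2; 0 0 0 1]
T4·…·T1 = [3/5 24/25 32/25 11/5; 0 4/5 -3/5 -6; -4/5 18/25 24/25 2/5; 0 0 0 1]
T5·…·T1 = [3/5 24/25 32/25 16/5; 0 4/5 -3/5 -8; -4/5 18/25 24/25 32/5; 0 0 0 1]

T = [3/5 24/25 32/25 16/5; 0 4/5 -3/5 -8; -4/5 18/25 24/25 32/5; 0 0 0 1]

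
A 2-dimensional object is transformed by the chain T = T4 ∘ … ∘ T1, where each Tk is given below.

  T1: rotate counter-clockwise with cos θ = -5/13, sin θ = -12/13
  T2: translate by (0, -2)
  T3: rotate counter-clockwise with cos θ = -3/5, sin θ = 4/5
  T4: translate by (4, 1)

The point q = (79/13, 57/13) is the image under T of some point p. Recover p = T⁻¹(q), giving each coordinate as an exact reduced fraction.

T1 = [-5/13 12/13 0; -12/13 -5/13 0; 0 0 1]
T2·T1 = [-5/13 12/13 0; -12/13 -5/13 -2; 0 0 1]
T3·…·T1 = [63/65 -16/65 8/5; 16/65 63/65 6/5; 0 0 1]
T4·…·T1 = [63/65 -16/65 28/5; 16/65 63/65 11/5; 0 0 1]
det M = 1; M⁻¹ = [63/65 16/65 -388/65; -16/65 63/65 -49/65; 0 0 1]
M⁻¹ · (79/13, 57/13)ᵀ = (1, 2)ᵀ

p = (1, 2)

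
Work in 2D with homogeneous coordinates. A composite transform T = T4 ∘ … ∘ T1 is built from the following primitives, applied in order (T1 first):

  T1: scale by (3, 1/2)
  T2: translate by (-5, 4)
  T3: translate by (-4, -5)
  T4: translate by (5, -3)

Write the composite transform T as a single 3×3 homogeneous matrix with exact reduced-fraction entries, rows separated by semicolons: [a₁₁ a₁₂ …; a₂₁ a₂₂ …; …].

T = [3 0 -4; 0 1/2 -4; 0 0 1]

T1 = [3 0 0; 0 1/2 0; 0 0 1]
T2·T1 = [3 0 -5; 0 1/2 4; 0 0 1]
T3·…·T1 = [3 0 -9; 0 1/2 -1; 0 0 1]
T4·…·T1 = [3 0 -4; 0 1/2 -4; 0 0 1]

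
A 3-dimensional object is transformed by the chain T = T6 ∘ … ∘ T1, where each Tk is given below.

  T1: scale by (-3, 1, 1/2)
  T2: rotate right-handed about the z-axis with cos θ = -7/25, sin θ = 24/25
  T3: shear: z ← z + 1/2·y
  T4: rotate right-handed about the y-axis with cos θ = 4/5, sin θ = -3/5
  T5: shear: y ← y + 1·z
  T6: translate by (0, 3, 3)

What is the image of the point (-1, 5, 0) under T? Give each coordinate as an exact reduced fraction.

T(p) = (-1239/250, 211/125, 26/125)

T1 scale by (-3, 1, 1/2): (-1, 5, 0) → (3, 5, 0)
T2 rotate right-handed about the z-axis with cos θ = -7/25, sin θ = 24/25: (3, 5, 0) → (-141/25, 37/25, 0)
T3 shear: z ← z + 1/2·y: (-141/25, 37/25, 0) → (-141/25, 37/25, 37/50)
T4 rotate right-handed about the y-axis with cos θ = 4/5, sin θ = -3/5: (-141/25, 37/25, 37/50) → (-1239/250, 37/25, -349/125)
T5 shear: y ← y + 1·z: (-1239/250, 37/25, -349/125) → (-1239/250, -164/125, -349/125)
T6 translate by (0, 3, 3): (-1239/250, -164/125, -349/125) → (-1239/250, 211/125, 26/125)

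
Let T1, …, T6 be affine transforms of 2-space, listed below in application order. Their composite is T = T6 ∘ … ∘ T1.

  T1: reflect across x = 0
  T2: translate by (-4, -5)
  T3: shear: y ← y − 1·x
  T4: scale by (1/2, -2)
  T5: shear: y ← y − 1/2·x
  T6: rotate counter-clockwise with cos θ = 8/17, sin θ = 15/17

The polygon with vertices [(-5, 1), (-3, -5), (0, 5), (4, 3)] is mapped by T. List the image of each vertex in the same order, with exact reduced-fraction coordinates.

T1 reflect across x = 0: (-5, 1) → (5, 1); (-3, -5) → (3, -5); (0, 5) → (0, 5); (4, 3) → (-4, 3)
T2 translate by (-4, -5): (5, 1) → (1, -4); (3, -5) → (-1, -10); (0, 5) → (-4, 0); (-4, 3) → (-8, -2)
T3 shear: y ← y − 1·x: (1, -4) → (1, -5); (-1, -10) → (-1, -9); (-4, 0) → (-4, 4); (-8, -2) → (-8, 6)
T4 scale by (1/2, -2): (1, -5) → (1/2, 10); (-1, -9) → (-1/2, 18); (-4, 4) → (-2, -8); (-8, 6) → (-4, -12)
T5 shear: y ← y − 1/2·x: (1/2, 10) → (1/2, 39/4); (-1/2, 18) → (-1/2, 73/4); (-2, -8) → (-2, -7); (-4, -12) → (-4, -10)
T6 rotate counter-clockwise with cos θ = 8/17, sin θ = 15/17: (1/2, 39/4) → (-569/68, 171/34); (-1/2, 73/4) → (-1111/68, 277/34); (-2, -7) → (89/17, -86/17); (-4, -10) → (118/17, -140/17)

image vertices: (-569/68, 171/34), (-1111/68, 277/34), (89/17, -86/17), (118/17, -140/17)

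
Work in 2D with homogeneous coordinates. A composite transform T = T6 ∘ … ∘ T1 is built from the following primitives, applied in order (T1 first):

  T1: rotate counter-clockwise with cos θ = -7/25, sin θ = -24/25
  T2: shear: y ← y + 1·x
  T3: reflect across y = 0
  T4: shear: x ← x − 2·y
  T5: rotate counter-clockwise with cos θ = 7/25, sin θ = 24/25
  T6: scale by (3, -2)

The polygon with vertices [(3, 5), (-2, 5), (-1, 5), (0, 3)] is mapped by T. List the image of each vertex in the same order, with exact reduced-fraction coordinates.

T1 rotate counter-clockwise with cos θ = -7/25, sin θ = -24/25: (3, 5) → (99/25, -107/25); (-2, 5) → (134/25, 13/25); (-1, 5) → (127/25, -11/25); (0, 3) → (72/25, -21/25)
T2 shear: y ← y + 1·x: (99/25, -107/25) → (99/25, -8/25); (134/25, 13/25) → (134/25, 147/25); (127/25, -11/25) → (127/25, 116/25); (72/25, -21/25) → (72/25, 51/25)
T3 reflect across y = 0: (99/25, -8/25) → (99/25, 8/25); (134/25, 147/25) → (134/25, -147/25); (127/25, 116/25) → (127/25, -116/25); (72/25, 51/25) → (72/25, -51/25)
T4 shear: x ← x − 2·y: (99/25, 8/25) → (83/25, 8/25); (134/25, -147/25) → (428/25, -147/25); (127/25, -116/25) → (359/25, -116/25); (72/25, -51/25) → (174/25, -51/25)
T5 rotate counter-clockwise with cos θ = 7/25, sin θ = 24/25: (83/25, 8/25) → (389/625, 2048/625); (428/25, -147/25) → (6524/625, 9243/625); (359/25, -116/25) → (5297/625, 7804/625); (174/25, -51/25) → (2442/625, 3819/625)
T6 scale by (3, -2): (389/625, 2048/625) → (1167/625, -4096/625); (6524/625, 9243/625) → (19572/625, -18486/625); (5297/625, 7804/625) → (15891/625, -15608/625); (2442/625, 3819/625) → (7326/625, -7638/625)

image vertices: (1167/625, -4096/625), (19572/625, -18486/625), (15891/625, -15608/625), (7326/625, -7638/625)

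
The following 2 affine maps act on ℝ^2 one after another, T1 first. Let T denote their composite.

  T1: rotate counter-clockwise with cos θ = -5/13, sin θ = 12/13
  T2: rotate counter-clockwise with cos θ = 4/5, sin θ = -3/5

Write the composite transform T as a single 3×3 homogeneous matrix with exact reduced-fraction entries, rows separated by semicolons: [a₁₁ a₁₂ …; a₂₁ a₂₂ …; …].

T = [16/65 -63/65 0; 63/65 16/65 0; 0 0 1]

T1 = [-5/13 -12/13 0; 12/13 -5/13 0; 0 0 1]
T2·T1 = [16/65 -63/65 0; 63/65 16/65 0; 0 0 1]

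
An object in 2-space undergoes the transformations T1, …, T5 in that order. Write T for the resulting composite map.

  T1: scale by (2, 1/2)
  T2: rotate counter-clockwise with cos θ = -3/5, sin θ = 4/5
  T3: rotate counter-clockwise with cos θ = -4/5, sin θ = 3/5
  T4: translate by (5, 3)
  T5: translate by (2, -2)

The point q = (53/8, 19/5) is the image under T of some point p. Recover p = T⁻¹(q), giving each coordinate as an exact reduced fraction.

T1 = [2 0 0; 0 1/2 0; 0 0 1]
T2·T1 = [-6/5 -2/5 0; 8/5 -3/10 0; 0 0 1]
T3·…·T1 = [0 1/2 0; -2 0 0; 0 0 1]
T4·…·T1 = [0 1/2 5; -2 0 3; 0 0 1]
T5·…·T1 = [0 1/2 7; -2 0 1; 0 0 1]
det M = 1; M⁻¹ = [0 -1/2 1/2; 2 0 -14; 0 0 1]
M⁻¹ · (53/8, 19/5)ᵀ = (-7/5, -3/4)ᵀ

p = (-7/5, -3/4)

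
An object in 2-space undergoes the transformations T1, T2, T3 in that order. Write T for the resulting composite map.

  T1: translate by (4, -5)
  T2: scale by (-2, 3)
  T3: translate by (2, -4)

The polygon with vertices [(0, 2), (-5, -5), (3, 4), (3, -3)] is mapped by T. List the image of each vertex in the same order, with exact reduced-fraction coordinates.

image vertices: (-6, -13), (4, -34), (-12, -7), (-12, -28)

T1 translate by (4, -5): (0, 2) → (4, -3); (-5, -5) → (-1, -10); (3, 4) → (7, -1); (3, -3) → (7, -8)
T2 scale by (-2, 3): (4, -3) → (-8, -9); (-1, -10) → (2, -30); (7, -1) → (-14, -3); (7, -8) → (-14, -24)
T3 translate by (2, -4): (-8, -9) → (-6, -13); (2, -30) → (4, -34); (-14, -3) → (-12, -7); (-14, -24) → (-12, -28)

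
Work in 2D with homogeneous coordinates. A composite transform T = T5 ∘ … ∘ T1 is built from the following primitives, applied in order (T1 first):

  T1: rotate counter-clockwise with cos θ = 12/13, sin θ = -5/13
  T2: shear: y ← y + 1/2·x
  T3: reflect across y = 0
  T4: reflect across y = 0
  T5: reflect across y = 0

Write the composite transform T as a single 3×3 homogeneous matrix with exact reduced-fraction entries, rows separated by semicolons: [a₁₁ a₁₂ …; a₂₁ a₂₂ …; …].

T1 = [12/13 5/13 0; -5/13 12/13 0; 0 0 1]
T2·T1 = [12/13 5/13 0; 1/13 29/26 0; 0 0 1]
T3·…·T1 = [12/13 5/13 0; -1/13 -29/26 0; 0 0 1]
T4·…·T1 = [12/13 5/13 0; 1/13 29/26 0; 0 0 1]
T5·…·T1 = [12/13 5/13 0; -1/13 -29/26 0; 0 0 1]

T = [12/13 5/13 0; -1/13 -29/26 0; 0 0 1]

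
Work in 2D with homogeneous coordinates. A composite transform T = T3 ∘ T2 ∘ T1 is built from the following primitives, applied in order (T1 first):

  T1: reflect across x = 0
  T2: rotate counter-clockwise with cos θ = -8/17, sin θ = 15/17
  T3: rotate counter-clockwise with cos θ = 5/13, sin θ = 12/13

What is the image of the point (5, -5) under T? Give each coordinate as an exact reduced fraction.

T1 reflect across x = 0: (5, -5) → (-5, -5)
T2 rotate counter-clockwise with cos θ = -8/17, sin θ = 15/17: (-5, -5) → (115/17, -35/17)
T3 rotate counter-clockwise with cos θ = 5/13, sin θ = 12/13: (115/17, -35/17) → (995/221, 1205/221)

T(p) = (995/221, 1205/221)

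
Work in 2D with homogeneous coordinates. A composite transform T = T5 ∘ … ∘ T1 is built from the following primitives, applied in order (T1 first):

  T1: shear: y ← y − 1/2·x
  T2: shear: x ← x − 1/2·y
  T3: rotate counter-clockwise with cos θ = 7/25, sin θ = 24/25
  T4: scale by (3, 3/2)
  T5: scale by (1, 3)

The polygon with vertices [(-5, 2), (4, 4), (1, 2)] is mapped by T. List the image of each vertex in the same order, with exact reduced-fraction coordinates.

T1 shear: y ← y − 1/2·x: (-5, 2) → (-5, 9/2); (4, 4) → (4, 2); (1, 2) → (1, 3/2)
T2 shear: x ← x − 1/2·y: (-5, 9/2) → (-29/4, 9/2); (4, 2) → (3, 2); (1, 3/2) → (1/4, 3/2)
T3 rotate counter-clockwise with cos θ = 7/25, sin θ = 24/25: (-29/4, 9/2) → (-127/20, -57/10); (3, 2) → (-27/25, 86/25); (1/4, 3/2) → (-137/100, 33/50)
T4 scale by (3, 3/2): (-127/20, -57/10) → (-381/20, -171/20); (-27/25, 86/25) → (-81/25, 129/25); (-137/100, 33/50) → (-411/100, 99/100)
T5 scale by (1, 3): (-381/20, -171/20) → (-381/20, -513/20); (-81/25, 129/25) → (-81/25, 387/25); (-411/100, 99/100) → (-411/100, 297/100)

image vertices: (-381/20, -513/20), (-81/25, 387/25), (-411/100, 297/100)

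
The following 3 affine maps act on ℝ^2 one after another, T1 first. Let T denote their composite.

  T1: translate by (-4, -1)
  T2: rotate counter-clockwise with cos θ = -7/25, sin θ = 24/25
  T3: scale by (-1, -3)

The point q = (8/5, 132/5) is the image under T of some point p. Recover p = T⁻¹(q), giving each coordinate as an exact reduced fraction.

T1 = [1 0 -4; 0 1 -1; 0 0 1]
T2·T1 = [-7/25 -24/25 52/25; 24/25 -7/25 -89/25; 0 0 1]
T3·…·T1 = [7/25 24/25 -52/25; -72/25 21/25 267/25; 0 0 1]
det M = 3; M⁻¹ = [7/25 -8/25 4; 24/25 7/75 1; 0 0 1]
M⁻¹ · (8/5, 132/5)ᵀ = (-4, 5)ᵀ

p = (-4, 5)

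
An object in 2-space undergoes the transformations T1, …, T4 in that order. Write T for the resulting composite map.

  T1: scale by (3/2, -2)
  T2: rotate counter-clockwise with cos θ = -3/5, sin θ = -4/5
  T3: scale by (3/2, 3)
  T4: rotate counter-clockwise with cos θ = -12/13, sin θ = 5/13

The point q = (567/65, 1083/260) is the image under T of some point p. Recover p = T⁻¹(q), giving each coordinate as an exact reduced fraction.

p = (3, 1)

T1 = [3/2 0 0; 0 -2 0; 0 0 1]
T2·T1 = [-9/10 -8/5 0; -6/5 6/5 0; 0 0 1]
T3·…·T1 = [-27/20 -12/5 0; -18/5 18/5 0; 0 0 1]
T4·…·T1 = [171/65 54/65 0; 729/260 -276/65 0; 0 0 1]
det M = -27/2; M⁻¹ = [184/585 4/65 0; 27/130 -38/195 0; 0 0 1]
M⁻¹ · (567/65, 1083/260)ᵀ = (3, 1)ᵀ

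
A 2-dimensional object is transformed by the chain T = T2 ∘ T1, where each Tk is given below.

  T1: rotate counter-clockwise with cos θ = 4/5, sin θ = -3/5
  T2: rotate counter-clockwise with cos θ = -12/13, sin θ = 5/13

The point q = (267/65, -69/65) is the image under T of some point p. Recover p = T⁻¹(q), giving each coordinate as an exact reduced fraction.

T1 = [4/5 3/5 0; -3/5 4/5 0; 0 0 1]
T2·T1 = [-33/65 -56/65 0; 56/65 -33/65 0; 0 0 1]
det M = 1; M⁻¹ = [-33/65 56/65 0; -56/65 -33/65 0; 0 0 1]
M⁻¹ · (267/65, -69/65)ᵀ = (-3, -3)ᵀ

p = (-3, -3)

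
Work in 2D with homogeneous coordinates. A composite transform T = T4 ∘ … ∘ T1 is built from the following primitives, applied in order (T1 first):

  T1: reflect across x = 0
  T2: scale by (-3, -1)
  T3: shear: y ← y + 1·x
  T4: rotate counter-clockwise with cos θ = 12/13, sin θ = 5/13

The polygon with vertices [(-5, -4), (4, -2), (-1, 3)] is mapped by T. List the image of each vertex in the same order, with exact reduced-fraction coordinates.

T1 reflect across x = 0: (-5, -4) → (5, -4); (4, -2) → (-4, -2); (-1, 3) → (1, 3)
T2 scale by (-3, -1): (5, -4) → (-15, 4); (-4, -2) → (12, 2); (1, 3) → (-3, -3)
T3 shear: y ← y + 1·x: (-15, 4) → (-15, -11); (12, 2) → (12, 14); (-3, -3) → (-3, -6)
T4 rotate counter-clockwise with cos θ = 12/13, sin θ = 5/13: (-15, -11) → (-125/13, -207/13); (12, 14) → (74/13, 228/13); (-3, -6) → (-6/13, -87/13)

image vertices: (-125/13, -207/13), (74/13, 228/13), (-6/13, -87/13)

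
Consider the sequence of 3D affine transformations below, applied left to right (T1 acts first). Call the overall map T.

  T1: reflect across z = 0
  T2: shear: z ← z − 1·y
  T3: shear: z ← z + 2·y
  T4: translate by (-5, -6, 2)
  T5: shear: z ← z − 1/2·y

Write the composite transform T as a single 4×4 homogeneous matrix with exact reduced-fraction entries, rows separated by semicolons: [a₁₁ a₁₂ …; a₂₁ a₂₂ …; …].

T = [1 0 0 -5; 0 1 0 -6; 0 1/2 -1 5; 0 0 0 1]

T1 = [1 0 0 0; 0 1 0 0; 0 0 -1 0; 0 0 0 1]
T2·T1 = [1 0 0 0; 0 1 0 0; 0 -1 -1 0; 0 0 0 1]
T3·…·T1 = [1 0 0 0; 0 1 0 0; 0 1 -1 0; 0 0 0 1]
T4·…·T1 = [1 0 0 -5; 0 1 0 -6; 0 1 -1 2; 0 0 0 1]
T5·…·T1 = [1 0 0 -5; 0 1 0 -6; 0 1/2 -1 5; 0 0 0 1]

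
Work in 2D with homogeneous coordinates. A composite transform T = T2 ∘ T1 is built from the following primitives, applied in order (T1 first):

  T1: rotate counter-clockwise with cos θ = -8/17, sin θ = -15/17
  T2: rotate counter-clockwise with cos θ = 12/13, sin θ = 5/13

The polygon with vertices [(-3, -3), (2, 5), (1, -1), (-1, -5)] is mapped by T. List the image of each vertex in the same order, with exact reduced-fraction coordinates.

T1 rotate counter-clockwise with cos θ = -8/17, sin θ = -15/17: (-3, -3) → (-21/17, 69/17); (2, 5) → (59/17, -70/17); (1, -1) → (-23/17, -7/17); (-1, -5) → (-67/17, 55/17)
T2 rotate counter-clockwise with cos θ = 12/13, sin θ = 5/13: (-21/17, 69/17) → (-597/221, 723/221); (59/17, -70/17) → (1058/221, -545/221); (-23/17, -7/17) → (-241/221, -199/221); (-67/17, 55/17) → (-83/17, 25/17)

image vertices: (-597/221, 723/221), (1058/221, -545/221), (-241/221, -199/221), (-83/17, 25/17)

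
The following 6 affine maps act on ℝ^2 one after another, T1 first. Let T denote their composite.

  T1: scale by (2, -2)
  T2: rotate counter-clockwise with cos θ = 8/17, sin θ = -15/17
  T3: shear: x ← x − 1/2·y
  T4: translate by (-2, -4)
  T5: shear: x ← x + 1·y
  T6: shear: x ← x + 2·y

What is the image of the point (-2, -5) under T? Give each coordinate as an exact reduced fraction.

T(p) = (230/17, 72/17)

T1 scale by (2, -2): (-2, -5) → (-4, 10)
T2 rotate counter-clockwise with cos θ = 8/17, sin θ = -15/17: (-4, 10) → (118/17, 140/17)
T3 shear: x ← x − 1/2·y: (118/17, 140/17) → (48/17, 140/17)
T4 translate by (-2, -4): (48/17, 140/17) → (14/17, 72/17)
T5 shear: x ← x + 1·y: (14/17, 72/17) → (86/17, 72/17)
T6 shear: x ← x + 2·y: (86/17, 72/17) → (230/17, 72/17)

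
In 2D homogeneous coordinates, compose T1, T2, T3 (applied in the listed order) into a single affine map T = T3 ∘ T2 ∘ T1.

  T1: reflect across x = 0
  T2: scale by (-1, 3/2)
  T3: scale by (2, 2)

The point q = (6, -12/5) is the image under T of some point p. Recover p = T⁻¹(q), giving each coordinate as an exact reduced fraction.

p = (3, -4/5)

T1 = [-1 0 0; 0 1 0; 0 0 1]
T2·T1 = [1 0 0; 0 3/2 0; 0 0 1]
T3·…·T1 = [2 0 0; 0 3 0; 0 0 1]
det M = 6; M⁻¹ = [1/2 0 0; 0 1/3 0; 0 0 1]
M⁻¹ · (6, -12/5)ᵀ = (3, -4/5)ᵀ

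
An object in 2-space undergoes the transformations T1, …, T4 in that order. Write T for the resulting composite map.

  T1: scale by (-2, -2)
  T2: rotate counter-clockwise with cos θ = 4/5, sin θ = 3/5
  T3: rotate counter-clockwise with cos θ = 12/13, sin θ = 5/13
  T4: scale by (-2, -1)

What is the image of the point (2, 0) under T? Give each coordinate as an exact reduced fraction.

T1 scale by (-2, -2): (2, 0) → (-4, 0)
T2 rotate counter-clockwise with cos θ = 4/5, sin θ = 3/5: (-4, 0) → (-16/5, -12/5)
T3 rotate counter-clockwise with cos θ = 12/13, sin θ = 5/13: (-16/5, -12/5) → (-132/65, -224/65)
T4 scale by (-2, -1): (-132/65, -224/65) → (264/65, 224/65)

T(p) = (264/65, 224/65)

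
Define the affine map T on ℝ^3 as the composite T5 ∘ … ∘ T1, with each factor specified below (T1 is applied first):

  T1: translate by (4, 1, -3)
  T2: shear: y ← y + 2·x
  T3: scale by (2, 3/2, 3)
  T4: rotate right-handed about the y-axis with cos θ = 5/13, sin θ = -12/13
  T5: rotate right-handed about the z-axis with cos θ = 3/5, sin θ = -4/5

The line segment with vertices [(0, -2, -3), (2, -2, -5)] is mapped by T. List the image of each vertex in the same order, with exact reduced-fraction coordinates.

image vertices: (1314/65, -1229/130, 6/13), (1902/65, -1497/130, 24/13)

T1 translate by (4, 1, -3): (0, -2, -3) → (4, -1, -6); (2, -2, -5) → (6, -1, -8)
T2 shear: y ← y + 2·x: (4, -1, -6) → (4, 7, -6); (6, -1, -8) → (6, 11, -8)
T3 scale by (2, 3/2, 3): (4, 7, -6) → (8, 21/2, -18); (6, 11, -8) → (12, 33/2, -24)
T4 rotate right-handed about the y-axis with cos θ = 5/13, sin θ = -12/13: (8, 21/2, -18) → (256/13, 21/2, 6/13); (12, 33/2, -24) → (348/13, 33/2, 24/13)
T5 rotate right-handed about the z-axis with cos θ = 3/5, sin θ = -4/5: (256/13, 21/2, 6/13) → (1314/65, -1229/130, 6/13); (348/13, 33/2, 24/13) → (1902/65, -1497/130, 24/13)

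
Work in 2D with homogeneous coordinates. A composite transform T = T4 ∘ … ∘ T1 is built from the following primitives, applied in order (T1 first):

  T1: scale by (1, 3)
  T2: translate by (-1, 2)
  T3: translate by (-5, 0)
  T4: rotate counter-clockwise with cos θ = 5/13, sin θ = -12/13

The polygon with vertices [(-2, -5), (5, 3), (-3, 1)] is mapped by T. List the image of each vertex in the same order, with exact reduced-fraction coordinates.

image vertices: (-196/13, 31/13), (127/13, 67/13), (15/13, 133/13)

T1 scale by (1, 3): (-2, -5) → (-2, -15); (5, 3) → (5, 9); (-3, 1) → (-3, 3)
T2 translate by (-1, 2): (-2, -15) → (-3, -13); (5, 9) → (4, 11); (-3, 3) → (-4, 5)
T3 translate by (-5, 0): (-3, -13) → (-8, -13); (4, 11) → (-1, 11); (-4, 5) → (-9, 5)
T4 rotate counter-clockwise with cos θ = 5/13, sin θ = -12/13: (-8, -13) → (-196/13, 31/13); (-1, 11) → (127/13, 67/13); (-9, 5) → (15/13, 133/13)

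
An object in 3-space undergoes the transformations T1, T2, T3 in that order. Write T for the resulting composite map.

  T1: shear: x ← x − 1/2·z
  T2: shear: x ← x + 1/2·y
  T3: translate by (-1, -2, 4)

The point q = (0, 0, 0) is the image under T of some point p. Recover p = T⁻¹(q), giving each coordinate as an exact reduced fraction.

p = (-2, 2, -4)

T1 = [1 0 -1/2 0; 0 1 0 0; 0 0 1 0; 0 0 0 1]
T2·T1 = [1 1/2 -1/2 0; 0 1 0 0; 0 0 1 0; 0 0 0 1]
T3·…·T1 = [1 1/2 -1/2 -1; 0 1 0 -2; 0 0 1 4; 0 0 0 1]
det M = 1; M⁻¹ = [1 -1/2 1/2 -2; 0 1 0 2; 0 0 1 -4; 0 0 0 1]
M⁻¹ · (0, 0, 0)ᵀ = (-2, 2, -4)ᵀ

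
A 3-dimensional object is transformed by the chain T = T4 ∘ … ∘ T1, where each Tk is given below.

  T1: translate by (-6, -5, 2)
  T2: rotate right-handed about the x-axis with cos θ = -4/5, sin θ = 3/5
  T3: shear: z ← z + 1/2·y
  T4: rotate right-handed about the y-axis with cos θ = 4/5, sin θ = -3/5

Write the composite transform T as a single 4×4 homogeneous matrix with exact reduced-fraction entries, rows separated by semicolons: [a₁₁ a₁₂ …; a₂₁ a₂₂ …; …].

T = [4/5 -3/25 33/50 -72/25; 0 -4/5 -3/5 14/5; 3/5 4/25 -22/25 -154/25; 0 0 0 1]

T1 = [1 0 0 -6; 0 1 0 -5; 0 0 1 2; 0 0 0 1]
T2·T1 = [1 0 0 -6; 0 -4/5 -3/5 14/5; 0 3/5 -4/5 -23/5; 0 0 0 1]
T3·…·T1 = [1 0 0 -6; 0 -4/5 -3/5 14/5; 0 1/5 -11/10 -16/5; 0 0 0 1]
T4·…·T1 = [4/5 -3/25 33/50 -72/25; 0 -4/5 -3/5 14/5; 3/5 4/25 -22/25 -154/25; 0 0 0 1]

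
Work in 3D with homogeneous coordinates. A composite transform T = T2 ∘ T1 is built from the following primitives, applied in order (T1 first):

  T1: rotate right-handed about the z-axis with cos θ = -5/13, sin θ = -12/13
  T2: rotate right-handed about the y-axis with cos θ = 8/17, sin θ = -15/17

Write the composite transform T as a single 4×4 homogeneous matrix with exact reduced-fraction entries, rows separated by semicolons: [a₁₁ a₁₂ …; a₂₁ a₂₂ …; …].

T = [-40/221 96/221 -15/17 0; -12/13 -5/13 0 0; -75/221 180/221 8/17 0; 0 0 0 1]

T1 = [-5/13 12/13 0 0; -12/13 -5/13 0 0; 0 0 1 0; 0 0 0 1]
T2·T1 = [-40/221 96/221 -15/17 0; -12/13 -5/13 0 0; -75/221 180/221 8/17 0; 0 0 0 1]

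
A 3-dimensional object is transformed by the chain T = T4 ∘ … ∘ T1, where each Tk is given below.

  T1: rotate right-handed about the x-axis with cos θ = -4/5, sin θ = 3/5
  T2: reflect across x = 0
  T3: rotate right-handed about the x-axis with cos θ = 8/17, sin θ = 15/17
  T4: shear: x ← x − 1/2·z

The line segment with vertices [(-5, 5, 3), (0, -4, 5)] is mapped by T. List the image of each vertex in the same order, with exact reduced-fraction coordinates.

T1 rotate right-handed about the x-axis with cos θ = -4/5, sin θ = 3/5: (-5, 5, 3) → (-5, -29/5, 3/5); (0, -4, 5) → (0, 1/5, -32/5)
T2 reflect across x = 0: (-5, -29/5, 3/5) → (5, -29/5, 3/5); (0, 1/5, -32/5) → (0, 1/5, -32/5)
T3 rotate right-handed about the x-axis with cos θ = 8/17, sin θ = 15/17: (5, -29/5, 3/5) → (5, -277/85, -411/85); (0, 1/5, -32/5) → (0, 488/85, -241/85)
T4 shear: x ← x − 1/2·z: (5, -277/85, -411/85) → (1261/170, -277/85, -411/85); (0, 488/85, -241/85) → (241/170, 488/85, -241/85)

image vertices: (1261/170, -277/85, -411/85), (241/170, 488/85, -241/85)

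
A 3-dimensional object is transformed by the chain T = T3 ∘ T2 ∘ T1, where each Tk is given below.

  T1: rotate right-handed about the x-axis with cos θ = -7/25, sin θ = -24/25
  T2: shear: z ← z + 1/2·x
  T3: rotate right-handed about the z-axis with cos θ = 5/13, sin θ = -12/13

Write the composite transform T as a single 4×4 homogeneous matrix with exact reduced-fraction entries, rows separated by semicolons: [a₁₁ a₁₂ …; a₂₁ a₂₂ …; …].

T = [5/13 -84/325 288/325 0; -12/13 -7/65 24/65 0; 1/2 -24/25 -7/25 0; 0 0 0 1]

T1 = [1 0 0 0; 0 -7/25 24/25 0; 0 -24/25 -7/25 0; 0 0 0 1]
T2·T1 = [1 0 0 0; 0 -7/25 24/25 0; 1/2 -24/25 -7/25 0; 0 0 0 1]
T3·…·T1 = [5/13 -84/325 288/325 0; -12/13 -7/65 24/65 0; 1/2 -24/25 -7/25 0; 0 0 0 1]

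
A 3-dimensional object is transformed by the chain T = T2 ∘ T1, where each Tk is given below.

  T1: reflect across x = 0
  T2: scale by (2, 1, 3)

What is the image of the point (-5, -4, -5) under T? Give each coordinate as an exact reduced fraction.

T(p) = (10, -4, -15)

T1 reflect across x = 0: (-5, -4, -5) → (5, -4, -5)
T2 scale by (2, 1, 3): (5, -4, -5) → (10, -4, -15)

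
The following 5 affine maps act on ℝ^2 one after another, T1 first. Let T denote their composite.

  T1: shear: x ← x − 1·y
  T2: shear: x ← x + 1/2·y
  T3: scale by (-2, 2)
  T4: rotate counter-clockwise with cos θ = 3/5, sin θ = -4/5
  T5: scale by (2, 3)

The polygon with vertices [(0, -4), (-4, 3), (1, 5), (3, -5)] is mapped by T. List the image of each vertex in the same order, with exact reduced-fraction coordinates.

image vertices: (-88/5, -24/5), (114/5, -78/5), (98/5, 54/5), (-146/5, 42/5)

T1 shear: x ← x − 1·y: (0, -4) → (4, -4); (-4, 3) → (-7, 3); (1, 5) → (-4, 5); (3, -5) → (8, -5)
T2 shear: x ← x + 1/2·y: (4, -4) → (2, -4); (-7, 3) → (-11/2, 3); (-4, 5) → (-3/2, 5); (8, -5) → (11/2, -5)
T3 scale by (-2, 2): (2, -4) → (-4, -8); (-11/2, 3) → (11, 6); (-3/2, 5) → (3, 10); (11/2, -5) → (-11, -10)
T4 rotate counter-clockwise with cos θ = 3/5, sin θ = -4/5: (-4, -8) → (-44/5, -8/5); (11, 6) → (57/5, -26/5); (3, 10) → (49/5, 18/5); (-11, -10) → (-73/5, 14/5)
T5 scale by (2, 3): (-44/5, -8/5) → (-88/5, -24/5); (57/5, -26/5) → (114/5, -78/5); (49/5, 18/5) → (98/5, 54/5); (-73/5, 14/5) → (-146/5, 42/5)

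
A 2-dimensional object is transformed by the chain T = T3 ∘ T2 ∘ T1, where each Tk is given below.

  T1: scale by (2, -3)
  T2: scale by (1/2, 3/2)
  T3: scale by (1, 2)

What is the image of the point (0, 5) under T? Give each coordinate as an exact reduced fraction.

T1 scale by (2, -3): (0, 5) → (0, -15)
T2 scale by (1/2, 3/2): (0, -15) → (0, -45/2)
T3 scale by (1, 2): (0, -45/2) → (0, -45)

T(p) = (0, -45)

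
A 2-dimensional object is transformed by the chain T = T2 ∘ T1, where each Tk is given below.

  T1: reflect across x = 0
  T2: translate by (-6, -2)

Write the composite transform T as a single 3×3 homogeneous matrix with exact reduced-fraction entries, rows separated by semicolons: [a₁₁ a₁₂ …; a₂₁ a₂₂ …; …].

T1 = [-1 0 0; 0 1 0; 0 0 1]
T2·T1 = [-1 0 -6; 0 1 -2; 0 0 1]

T = [-1 0 -6; 0 1 -2; 0 0 1]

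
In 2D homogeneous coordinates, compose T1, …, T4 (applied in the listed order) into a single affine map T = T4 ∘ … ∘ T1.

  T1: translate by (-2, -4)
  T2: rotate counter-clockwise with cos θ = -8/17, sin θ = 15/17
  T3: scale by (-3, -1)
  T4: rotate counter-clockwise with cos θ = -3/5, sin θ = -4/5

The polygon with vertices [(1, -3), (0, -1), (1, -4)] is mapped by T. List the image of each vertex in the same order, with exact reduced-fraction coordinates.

image vertices: (853/85, 87/5), (779/85, 66/5), (956/85, 99/5)

T1 translate by (-2, -4): (1, -3) → (-1, -7); (0, -1) → (-2, -5); (1, -4) → (-1, -8)
T2 rotate counter-clockwise with cos θ = -8/17, sin θ = 15/17: (-1, -7) → (113/17, 41/17); (-2, -5) → (91/17, 10/17); (-1, -8) → (128/17, 49/17)
T3 scale by (-3, -1): (113/17, 41/17) → (-339/17, -41/17); (91/17, 10/17) → (-273/17, -10/17); (128/17, 49/17) → (-384/17, -49/17)
T4 rotate counter-clockwise with cos θ = -3/5, sin θ = -4/5: (-339/17, -41/17) → (853/85, 87/5); (-273/17, -10/17) → (779/85, 66/5); (-384/17, -49/17) → (956/85, 99/5)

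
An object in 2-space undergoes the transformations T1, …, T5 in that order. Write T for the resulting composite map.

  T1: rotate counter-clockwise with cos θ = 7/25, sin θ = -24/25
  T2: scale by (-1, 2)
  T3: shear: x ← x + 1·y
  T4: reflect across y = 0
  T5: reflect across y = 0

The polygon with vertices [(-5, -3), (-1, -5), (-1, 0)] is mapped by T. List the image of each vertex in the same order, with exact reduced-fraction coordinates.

image vertices: (61/5, 198/25), (21/5, -22/25), (11/5, 48/25)

T1 rotate counter-clockwise with cos θ = 7/25, sin θ = -24/25: (-5, -3) → (-107/25, 99/25); (-1, -5) → (-127/25, -11/25); (-1, 0) → (-7/25, 24/25)
T2 scale by (-1, 2): (-107/25, 99/25) → (107/25, 198/25); (-127/25, -11/25) → (127/25, -22/25); (-7/25, 24/25) → (7/25, 48/25)
T3 shear: x ← x + 1·y: (107/25, 198/25) → (61/5, 198/25); (127/25, -22/25) → (21/5, -22/25); (7/25, 48/25) → (11/5, 48/25)
T4 reflect across y = 0: (61/5, 198/25) → (61/5, -198/25); (21/5, -22/25) → (21/5, 22/25); (11/5, 48/25) → (11/5, -48/25)
T5 reflect across y = 0: (61/5, -198/25) → (61/5, 198/25); (21/5, 22/25) → (21/5, -22/25); (11/5, -48/25) → (11/5, 48/25)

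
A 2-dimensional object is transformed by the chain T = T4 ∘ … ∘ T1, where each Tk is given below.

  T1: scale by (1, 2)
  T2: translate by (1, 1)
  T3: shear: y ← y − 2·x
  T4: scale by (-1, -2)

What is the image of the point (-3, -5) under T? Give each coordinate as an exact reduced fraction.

T(p) = (2, 10)

T1 scale by (1, 2): (-3, -5) → (-3, -10)
T2 translate by (1, 1): (-3, -10) → (-2, -9)
T3 shear: y ← y − 2·x: (-2, -9) → (-2, -5)
T4 scale by (-1, -2): (-2, -5) → (2, 10)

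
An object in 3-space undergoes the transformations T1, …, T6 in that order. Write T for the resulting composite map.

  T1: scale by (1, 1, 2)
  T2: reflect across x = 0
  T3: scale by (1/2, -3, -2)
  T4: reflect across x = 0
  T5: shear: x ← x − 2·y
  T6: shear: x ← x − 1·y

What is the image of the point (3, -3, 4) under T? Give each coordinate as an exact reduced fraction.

T1 scale by (1, 1, 2): (3, -3, 4) → (3, -3, 8)
T2 reflect across x = 0: (3, -3, 8) → (-3, -3, 8)
T3 scale by (1/2, -3, -2): (-3, -3, 8) → (-3/2, 9, -16)
T4 reflect across x = 0: (-3/2, 9, -16) → (3/2, 9, -16)
T5 shear: x ← x − 2·y: (3/2, 9, -16) → (-33/2, 9, -16)
T6 shear: x ← x − 1·y: (-33/2, 9, -16) → (-51/2, 9, -16)

T(p) = (-51/2, 9, -16)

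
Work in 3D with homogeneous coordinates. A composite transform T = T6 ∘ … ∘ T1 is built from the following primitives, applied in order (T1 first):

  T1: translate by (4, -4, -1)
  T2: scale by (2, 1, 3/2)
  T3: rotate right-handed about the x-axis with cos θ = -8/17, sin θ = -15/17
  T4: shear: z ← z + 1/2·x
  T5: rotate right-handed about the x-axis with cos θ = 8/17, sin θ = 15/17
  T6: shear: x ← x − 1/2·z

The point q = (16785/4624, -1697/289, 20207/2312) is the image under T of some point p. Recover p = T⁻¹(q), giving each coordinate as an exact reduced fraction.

p = (0, -3, 9/4)

T1 = [1 0 0 4; 0 1 0 -4; 0 0 1 -1; 0 0 0 1]
T2·T1 = [2 0 0 8; 0 1 0 -4; 0 0 3/2 -3/2; 0 0 0 1]
T3·…·T1 = [2 0 0 8; 0 -8/17 45/34 19/34; 0 -15/17 -12/17 72/17; 0 0 0 1]
T4·…·T1 = [2 0 0 8; 0 -8/17 45/34 19/34; 1 -15/17 -12/17 140/17; 0 0 0 1]
T5·…·T1 = [2 0 0 8; -15/17 161/289 360/289 -2024/289; 8/17 -240/289 483/578 2525/578; 0 0 0 1]
T6·…·T1 = [30/17 120/289 -483/1156 6723/1156; -15/17 161/289 360/289 -2024/289; 8/17 -240/289 483/578 2525/578; 0 0 0 1]
det M = 3; M⁻¹ = [1/2 0 1/4 -4; 15/34 161/289 -705/1156 4; 8/51 160/289 130/289 1; 0 0 0 1]
M⁻¹ · (16785/4624, -1697/289, 20207/2312)ᵀ = (0, -3, 9/4)ᵀ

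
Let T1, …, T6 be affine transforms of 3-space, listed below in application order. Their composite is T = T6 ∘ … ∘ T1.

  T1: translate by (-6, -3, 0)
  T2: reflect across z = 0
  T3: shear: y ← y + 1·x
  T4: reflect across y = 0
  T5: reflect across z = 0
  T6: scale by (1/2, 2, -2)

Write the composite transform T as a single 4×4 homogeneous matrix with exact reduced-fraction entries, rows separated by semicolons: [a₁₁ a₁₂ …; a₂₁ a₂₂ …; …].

T1 = [1 0 0 -6; 0 1 0 -3; 0 0 1 0; 0 0 0 1]
T2·T1 = [1 0 0 -6; 0 1 0 -3; 0 0 -1 0; 0 0 0 1]
T3·…·T1 = [1 0 0 -6; 1 1 0 -9; 0 0 -1 0; 0 0 0 1]
T4·…·T1 = [1 0 0 -6; -1 -1 0 9; 0 0 -1 0; 0 0 0 1]
T5·…·T1 = [1 0 0 -6; -1 -1 0 9; 0 0 1 0; 0 0 0 1]
T6·…·T1 = [1/2 0 0 -3; -2 -2 0 18; 0 0 -2 0; 0 0 0 1]

T = [1/2 0 0 -3; -2 -2 0 18; 0 0 -2 0; 0 0 0 1]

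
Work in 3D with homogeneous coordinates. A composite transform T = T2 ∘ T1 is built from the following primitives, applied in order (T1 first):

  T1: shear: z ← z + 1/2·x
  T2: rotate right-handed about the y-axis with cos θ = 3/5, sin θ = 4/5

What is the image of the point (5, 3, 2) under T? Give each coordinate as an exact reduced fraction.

T(p) = (33/5, 3, -13/10)

T1 shear: z ← z + 1/2·x: (5, 3, 2) → (5, 3, 9/2)
T2 rotate right-handed about the y-axis with cos θ = 3/5, sin θ = 4/5: (5, 3, 9/2) → (33/5, 3, -13/10)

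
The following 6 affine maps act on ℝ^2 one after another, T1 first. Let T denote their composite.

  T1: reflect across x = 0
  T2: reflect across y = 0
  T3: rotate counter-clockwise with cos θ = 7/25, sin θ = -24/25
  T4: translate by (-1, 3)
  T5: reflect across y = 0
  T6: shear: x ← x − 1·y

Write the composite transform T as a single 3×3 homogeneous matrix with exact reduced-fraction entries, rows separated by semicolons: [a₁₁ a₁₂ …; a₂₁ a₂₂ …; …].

T1 = [-1 0 0; 0 1 0; 0 0 1]
T2·T1 = [-1 0 0; 0 -1 0; 0 0 1]
T3·…·T1 = [-7/25 -24/25 0; 24/25 -7/25 0; 0 0 1]
T4·…·T1 = [-7/25 -24/25 -1; 24/25 -7/25 3; 0 0 1]
T5·…·T1 = [-7/25 -24/25 -1; -24/25 7/25 -3; 0 0 1]
T6·…·T1 = [17/25 -31/25 2; -24/25 7/25 -3; 0 0 1]

T = [17/25 -31/25 2; -24/25 7/25 -3; 0 0 1]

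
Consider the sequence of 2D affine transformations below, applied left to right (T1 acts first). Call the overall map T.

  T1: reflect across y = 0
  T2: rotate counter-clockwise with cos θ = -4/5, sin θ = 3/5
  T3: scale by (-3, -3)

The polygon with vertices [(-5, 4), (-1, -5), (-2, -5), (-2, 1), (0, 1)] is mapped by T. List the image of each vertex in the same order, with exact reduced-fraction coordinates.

T1 reflect across y = 0: (-5, 4) → (-5, -4); (-1, -5) → (-1, 5); (-2, -5) → (-2, 5); (-2, 1) → (-2, -1); (0, 1) → (0, -1)
T2 rotate counter-clockwise with cos θ = -4/5, sin θ = 3/5: (-5, -4) → (32/5, 1/5); (-1, 5) → (-11/5, -23/5); (-2, 5) → (-7/5, -26/5); (-2, -1) → (11/5, -2/5); (0, -1) → (3/5, 4/5)
T3 scale by (-3, -3): (32/5, 1/5) → (-96/5, -3/5); (-11/5, -23/5) → (33/5, 69/5); (-7/5, -26/5) → (21/5, 78/5); (11/5, -2/5) → (-33/5, 6/5); (3/5, 4/5) → (-9/5, -12/5)

image vertices: (-96/5, -3/5), (33/5, 69/5), (21/5, 78/5), (-33/5, 6/5), (-9/5, -12/5)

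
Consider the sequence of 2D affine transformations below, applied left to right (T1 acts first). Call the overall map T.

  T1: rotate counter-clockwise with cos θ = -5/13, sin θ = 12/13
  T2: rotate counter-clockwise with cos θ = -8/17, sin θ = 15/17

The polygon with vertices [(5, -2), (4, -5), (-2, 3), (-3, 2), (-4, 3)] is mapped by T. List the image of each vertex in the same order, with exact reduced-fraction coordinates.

image vertices: (-1042/221, -575/221), (-1415/221, 16/221), (61/17, -6/17), (762/221, 233/221), (1073/221, 264/221)

T1 rotate counter-clockwise with cos θ = -5/13, sin θ = 12/13: (5, -2) → (-1/13, 70/13); (4, -5) → (40/13, 73/13); (-2, 3) → (-2, -3); (-3, 2) → (-9/13, -46/13); (-4, 3) → (-16/13, -63/13)
T2 rotate counter-clockwise with cos θ = -8/17, sin θ = 15/17: (-1/13, 70/13) → (-1042/221, -575/221); (40/13, 73/13) → (-1415/221, 16/221); (-2, -3) → (61/17, -6/17); (-9/13, -46/13) → (762/221, 233/221); (-16/13, -63/13) → (1073/221, 264/221)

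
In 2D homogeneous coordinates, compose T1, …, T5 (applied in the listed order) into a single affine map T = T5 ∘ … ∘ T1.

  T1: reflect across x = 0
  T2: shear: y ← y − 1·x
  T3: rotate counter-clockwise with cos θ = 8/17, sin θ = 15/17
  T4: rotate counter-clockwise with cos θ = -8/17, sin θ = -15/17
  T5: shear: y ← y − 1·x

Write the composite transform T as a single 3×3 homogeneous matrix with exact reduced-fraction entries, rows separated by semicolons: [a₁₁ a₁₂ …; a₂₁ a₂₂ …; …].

T = [79/289 240/289 0; 322/289 -79/289 0; 0 0 1]

T1 = [-1 0 0; 0 1 0; 0 0 1]
T2·T1 = [-1 0 0; 1 1 0; 0 0 1]
T3·…·T1 = [-23/17 -15/17 0; -7/17 8/17 0; 0 0 1]
T4·…·T1 = [79/289 240/289 0; 401/289 161/289 0; 0 0 1]
T5·…·T1 = [79/289 240/289 0; 322/289 -79/289 0; 0 0 1]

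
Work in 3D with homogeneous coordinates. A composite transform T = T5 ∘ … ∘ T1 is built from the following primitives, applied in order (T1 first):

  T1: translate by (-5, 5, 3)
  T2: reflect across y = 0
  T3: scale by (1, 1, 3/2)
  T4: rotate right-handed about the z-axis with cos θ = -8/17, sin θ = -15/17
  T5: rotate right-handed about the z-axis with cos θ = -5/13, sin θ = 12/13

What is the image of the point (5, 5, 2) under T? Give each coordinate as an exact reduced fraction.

T(p) = (-210/221, -2200/221, 15/2)

T1 translate by (-5, 5, 3): (5, 5, 2) → (0, 10, 5)
T2 reflect across y = 0: (0, 10, 5) → (0, -10, 5)
T3 scale by (1, 1, 3/2): (0, -10, 5) → (0, -10, 15/2)
T4 rotate right-handed about the z-axis with cos θ = -8/17, sin θ = -15/17: (0, -10, 15/2) → (-150/17, 80/17, 15/2)
T5 rotate right-handed about the z-axis with cos θ = -5/13, sin θ = 12/13: (-150/17, 80/17, 15/2) → (-210/221, -2200/221, 15/2)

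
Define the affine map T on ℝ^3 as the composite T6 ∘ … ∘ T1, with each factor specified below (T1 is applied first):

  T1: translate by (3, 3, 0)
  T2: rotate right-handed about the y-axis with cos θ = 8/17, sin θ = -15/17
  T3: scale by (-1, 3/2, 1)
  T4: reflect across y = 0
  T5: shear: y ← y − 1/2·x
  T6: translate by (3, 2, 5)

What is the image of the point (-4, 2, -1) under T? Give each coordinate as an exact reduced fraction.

T(p) = (44/17, -90/17, 62/17)

T1 translate by (3, 3, 0): (-4, 2, -1) → (-1, 5, -1)
T2 rotate right-handed about the y-axis with cos θ = 8/17, sin θ = -15/17: (-1, 5, -1) → (7/17, 5, -23/17)
T3 scale by (-1, 3/2, 1): (7/17, 5, -23/17) → (-7/17, 15/2, -23/17)
T4 reflect across y = 0: (-7/17, 15/2, -23/17) → (-7/17, -15/2, -23/17)
T5 shear: y ← y − 1/2·x: (-7/17, -15/2, -23/17) → (-7/17, -124/17, -23/17)
T6 translate by (3, 2, 5): (-7/17, -124/17, -23/17) → (44/17, -90/17, 62/17)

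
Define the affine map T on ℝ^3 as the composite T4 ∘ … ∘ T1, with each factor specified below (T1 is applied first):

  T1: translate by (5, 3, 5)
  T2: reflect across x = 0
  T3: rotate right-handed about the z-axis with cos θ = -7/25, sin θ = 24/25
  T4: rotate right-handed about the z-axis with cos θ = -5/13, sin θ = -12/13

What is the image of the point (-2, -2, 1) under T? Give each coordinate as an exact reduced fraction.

T1 translate by (5, 3, 5): (-2, -2, 1) → (3, 1, 6)
T2 reflect across x = 0: (3, 1, 6) → (-3, 1, 6)
T3 rotate right-handed about the z-axis with cos θ = -7/25, sin θ = 24/25: (-3, 1, 6) → (-3/25, -79/25, 6)
T4 rotate right-handed about the z-axis with cos θ = -5/13, sin θ = -12/13: (-3/25, -79/25, 6) → (-933/325, 431/325, 6)

T(p) = (-933/325, 431/325, 6)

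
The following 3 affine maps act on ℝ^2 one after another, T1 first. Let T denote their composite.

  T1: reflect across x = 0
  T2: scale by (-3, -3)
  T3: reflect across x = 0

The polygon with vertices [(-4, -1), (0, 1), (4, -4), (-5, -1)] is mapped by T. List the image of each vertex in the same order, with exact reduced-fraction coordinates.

image vertices: (12, 3), (0, -3), (-12, 12), (15, 3)

T1 reflect across x = 0: (-4, -1) → (4, -1); (0, 1) → (0, 1); (4, -4) → (-4, -4); (-5, -1) → (5, -1)
T2 scale by (-3, -3): (4, -1) → (-12, 3); (0, 1) → (0, -3); (-4, -4) → (12, 12); (5, -1) → (-15, 3)
T3 reflect across x = 0: (-12, 3) → (12, 3); (0, -3) → (0, -3); (12, 12) → (-12, 12); (-15, 3) → (15, 3)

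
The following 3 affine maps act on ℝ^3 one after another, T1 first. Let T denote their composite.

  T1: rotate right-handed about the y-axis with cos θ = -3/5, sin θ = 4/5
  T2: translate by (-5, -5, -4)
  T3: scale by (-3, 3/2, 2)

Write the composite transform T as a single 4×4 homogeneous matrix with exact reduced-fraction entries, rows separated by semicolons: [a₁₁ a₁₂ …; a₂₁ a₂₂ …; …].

T1 = [-3/5 0 4/5 0; 0 1 0 0; -4/5 0 -3/5 0; 0 0 0 1]
T2·T1 = [-3/5 0 4/5 -5; 0 1 0 -5; -4/5 0 -3/5 -4; 0 0 0 1]
T3·…·T1 = [9/5 0 -12/5 15; 0 3/2 0 -15/2; -8/5 0 -6/5 -8; 0 0 0 1]

T = [9/5 0 -12/5 15; 0 3/2 0 -15/2; -8/5 0 -6/5 -8; 0 0 0 1]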